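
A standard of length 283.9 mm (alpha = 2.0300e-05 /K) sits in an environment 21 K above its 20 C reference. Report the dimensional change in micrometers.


dL = L * alpha * dT
= 283.9 * 2.0300e-05 * 21
= 0.1210266 mm
dL_um = 0.1210266 * 1000 = 121.0266 um

121.0266


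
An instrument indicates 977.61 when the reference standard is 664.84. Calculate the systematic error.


Systematic error = measured - true
= 977.61 - 664.84
= 312.7700

312.7700


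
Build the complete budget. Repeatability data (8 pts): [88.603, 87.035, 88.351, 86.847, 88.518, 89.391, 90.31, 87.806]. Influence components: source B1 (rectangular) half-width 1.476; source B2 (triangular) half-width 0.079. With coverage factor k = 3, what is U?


mean = (88.603 + 87.035 + 88.351 + 86.847 + 88.518 + 89.391 + 90.31 + 87.806) / 8 = 88.357625
s = sqrt(sum((x - mean)^2)/(n-1)) = 1.1527123
u_A = s / sqrt(n) = 1.1527123 / sqrt(8) = 0.40754534
u_B1 = 1.476 / sqrt(3) = 0.852169
u_B2 = 0.079 / sqrt(6) = 0.032251615
uc = sqrt(0.40754534^2 + 0.852169^2 + 0.032251615^2) = 0.94515892
U = k * uc = 3 * 0.94515892
U = 2.8355

2.8355


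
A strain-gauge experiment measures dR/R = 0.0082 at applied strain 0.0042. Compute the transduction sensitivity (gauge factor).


GF = (dR/R) / epsilon
= 0.0082 / 0.0042
= 1.9524

1.9524


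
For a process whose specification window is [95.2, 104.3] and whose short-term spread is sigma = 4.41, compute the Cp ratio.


Cp = (USL - LSL) / (6 * sigma)
= (104.3 - 95.2) / (6 * 4.41)
= 9.1000 / 26.4600
= 0.3439

0.3439


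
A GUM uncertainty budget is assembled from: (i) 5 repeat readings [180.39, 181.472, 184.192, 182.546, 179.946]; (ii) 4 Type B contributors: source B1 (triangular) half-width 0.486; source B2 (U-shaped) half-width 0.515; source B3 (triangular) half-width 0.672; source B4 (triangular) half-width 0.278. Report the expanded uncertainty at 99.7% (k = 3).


mean = (180.39 + 181.472 + 184.192 + 182.546 + 179.946) / 5 = 181.7092
s = sqrt(sum((x - mean)^2)/(n-1)) = 1.7153685
u_A = s / sqrt(n) = 1.7153685 / sqrt(5) = 0.76713611
u_B1 = 0.486 / sqrt(6) = 0.19840867
u_B2 = 0.515 / sqrt(2) = 0.36415999
u_B3 = 0.672 / sqrt(6) = 0.27434285
u_B4 = 0.278 / sqrt(6) = 0.11349302
uc = sqrt(0.76713611^2 + 0.19840867^2 + 0.36415999^2 + 0.27434285^2 + 0.11349302^2) = 0.92120626
U = k * uc = 3 * 0.92120626
U = 2.7636

2.7636


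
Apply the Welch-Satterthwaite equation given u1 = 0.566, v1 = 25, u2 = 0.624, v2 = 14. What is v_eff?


uc = sqrt(u1^2 + u2^2) = sqrt(0.566^2 + 0.624^2) = 0.84245593
v_eff = uc^4 / (u1^4/v1 + u2^4/v2)
= 0.84245593^4 / (0.566^4/25 + 0.624^4/14)
= 0.5037195 / 0.014934666
v_eff = 33.7282

33.7282


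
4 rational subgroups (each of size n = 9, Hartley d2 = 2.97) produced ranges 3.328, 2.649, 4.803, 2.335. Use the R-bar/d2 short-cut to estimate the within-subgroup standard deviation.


R_bar = (3.328 + 2.649 + 4.803 + 2.335) / 4
R_bar = 13.115 / 4 = 3.27875
sigma_hat = R_bar / d2 = 3.27875 / 2.97 = 1.1040

1.1040


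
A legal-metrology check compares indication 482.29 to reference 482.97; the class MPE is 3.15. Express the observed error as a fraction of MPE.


e = indication - reference = 482.29 - 482.97 = -0.6800
|e| = 0.6800
ratio = |e| / MPE = 0.6800 / 3.15
ratio = 0.2159

0.2159


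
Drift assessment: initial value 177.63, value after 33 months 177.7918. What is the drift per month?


rate = (v2 - v1) / months
= (177.7918 - 177.63) / 33
= 0.1618 / 33
= 0.0049

0.0049


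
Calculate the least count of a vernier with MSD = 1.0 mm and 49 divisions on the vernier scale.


LC = MSD / n_div
= 1.0 / 49
= 0.0204

0.0204


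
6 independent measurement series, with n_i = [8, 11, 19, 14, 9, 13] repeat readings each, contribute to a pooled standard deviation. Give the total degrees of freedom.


nu = sum_i (n_i - 1)
nu = ((8 - 1) + (11 - 1) + (19 - 1) + (14 - 1) + (9 - 1) + (13 - 1))
nu = 7 + 10 + 18 + 13 + 8 + 12
nu = 68

68


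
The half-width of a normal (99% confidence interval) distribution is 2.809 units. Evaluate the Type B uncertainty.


u_B = half_width / 2.576
u_B = 2.809 / 2.576
u_B = 1.0905

1.0905


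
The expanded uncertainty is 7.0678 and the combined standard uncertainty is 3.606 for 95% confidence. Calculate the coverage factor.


k = U / uc
k = 7.0678 / 3.606
k = 1.96

1.96


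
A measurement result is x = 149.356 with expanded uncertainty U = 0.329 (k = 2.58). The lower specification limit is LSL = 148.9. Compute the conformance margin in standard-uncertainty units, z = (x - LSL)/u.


u = U / k = 0.329 / 2.58 = 0.12751938
margin = |LSL - x| = |148.9 - 149.356| = 0.456
z = margin / u = 0.456 / 0.12751938
z = 3.5759

3.5759


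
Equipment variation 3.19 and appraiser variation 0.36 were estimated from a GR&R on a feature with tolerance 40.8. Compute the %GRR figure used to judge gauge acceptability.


GRR = sqrt(EV^2 + AV^2) = sqrt(3.19^2 + 0.36^2) = 3.2102492
%GRR = GRR / tol * 100 = 3.2102492 / 40.8 * 100
%GRR = 7.8683

7.8683


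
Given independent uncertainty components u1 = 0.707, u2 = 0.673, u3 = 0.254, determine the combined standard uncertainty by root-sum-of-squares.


uc = sqrt(0.707^2 + 0.673^2 + 0.254^2)
uc = sqrt(1.017294)
uc = 1.0086

1.0086


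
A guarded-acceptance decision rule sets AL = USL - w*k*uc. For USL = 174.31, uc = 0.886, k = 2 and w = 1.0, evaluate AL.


U = k * uc = 2 * 0.886 = 1.772
guard band g = w * U = 1.0 * 1.772 = 1.772
AL = USL - g = 174.31 - 1.772
AL = 172.5380

172.5380


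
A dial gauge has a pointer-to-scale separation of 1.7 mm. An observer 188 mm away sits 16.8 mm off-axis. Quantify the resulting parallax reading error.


error = h * offset / d
= 1.7 * 16.8 / 188
= 0.1519

0.1519


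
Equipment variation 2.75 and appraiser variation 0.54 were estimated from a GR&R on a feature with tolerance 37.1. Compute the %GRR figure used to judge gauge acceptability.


GRR = sqrt(EV^2 + AV^2) = sqrt(2.75^2 + 0.54^2) = 2.8025167
%GRR = GRR / tol * 100 = 2.8025167 / 37.1 * 100
%GRR = 7.5540

7.5540


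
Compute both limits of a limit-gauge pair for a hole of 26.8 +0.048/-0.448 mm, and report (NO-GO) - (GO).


GO = nominal - lower_tol (smallest hole = maximum material condition)
GO = 26.8 - 0.448 = 26.352
NO-GO = nominal + upper_tol (largest hole = least material condition)
NO-GO = 26.8 + 0.048 = 26.848
spread = NO-GO - GO = 26.848 - 26.352 = 0.4960

0.4960


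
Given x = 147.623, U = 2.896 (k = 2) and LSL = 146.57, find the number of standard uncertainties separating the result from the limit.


u = U / k = 2.896 / 2 = 1.448
margin = |LSL - x| = |146.57 - 147.623| = 1.053
z = margin / u = 1.053 / 1.448
z = 0.7272

0.7272


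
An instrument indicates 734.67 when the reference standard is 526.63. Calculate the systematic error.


Systematic error = measured - true
= 734.67 - 526.63
= 208.0400

208.0400


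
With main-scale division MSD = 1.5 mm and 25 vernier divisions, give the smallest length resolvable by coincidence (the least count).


LC = MSD / n_div
= 1.5 / 25
= 0.0600

0.0600


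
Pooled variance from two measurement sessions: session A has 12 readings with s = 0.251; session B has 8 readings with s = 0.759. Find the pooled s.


s_p = sqrt(((n1-1)*s1^2 + (n2-1)*s2^2) / (n1+n2-2))
numerator = (12-1)*0.251^2 + (8-1)*0.759^2 = 0.693011 + 4.032567 = 4.725578
denominator = 12 + 8 - 2 = 18
s_p^2 = 4.725578 / 18 = 0.26253211
s_p = sqrt(0.26253211) = 0.5124

0.5124


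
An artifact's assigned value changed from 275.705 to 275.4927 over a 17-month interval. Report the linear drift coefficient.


rate = (v2 - v1) / months
= (275.4927 - 275.705) / 17
= -0.2123 / 17
= -0.0125

-0.0125


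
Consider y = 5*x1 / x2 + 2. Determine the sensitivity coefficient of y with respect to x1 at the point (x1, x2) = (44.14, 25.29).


y = 5*x1 / x2 + 2
dy/dx1 = 5/x2
Evaluate at x2 = 25.29: c1 = 5 / 25.29
c1 = 0.1977

0.1977


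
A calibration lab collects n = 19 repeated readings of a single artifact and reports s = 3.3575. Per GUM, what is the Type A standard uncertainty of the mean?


u_A = s / sqrt(n)
u_A = 3.3575 / sqrt(19)
u_A = 3.3575 / 4.3588989
u_A = 0.7703

0.7703


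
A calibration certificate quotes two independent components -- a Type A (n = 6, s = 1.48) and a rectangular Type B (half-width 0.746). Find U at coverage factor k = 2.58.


u_A = s / sqrt(n) = 1.48 / sqrt(6) = 0.60420747
u_B = half_width / sqrt(3) = 0.746 / sqrt(3) = 0.4307033
uc = sqrt(u_A^2 + u_B^2) = sqrt(0.60420747^2 + 0.4307033^2) = 0.74200539
U = k * uc = 2.58 * 0.74200539
U = 1.9144

1.9144


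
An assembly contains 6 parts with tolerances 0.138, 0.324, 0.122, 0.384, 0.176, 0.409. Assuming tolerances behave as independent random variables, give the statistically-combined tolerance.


RSS = sqrt(0.138^2 + 0.324^2 + 0.122^2 + 0.384^2 + 0.176^2 + 0.409^2)
= sqrt(0.484617)
= 0.6961

0.6961


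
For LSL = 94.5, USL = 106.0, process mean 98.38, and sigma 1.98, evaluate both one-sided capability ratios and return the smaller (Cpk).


Cpu = (USL - mean) / (3*sigma) = (106.0 - 98.38) / (3*1.98) = 1.2828
Cpl = (mean - LSL) / (3*sigma) = (98.38 - 94.5) / (3*1.98) = 0.6532
Cpk = min(Cpu, Cpl) = 0.6532

0.6532


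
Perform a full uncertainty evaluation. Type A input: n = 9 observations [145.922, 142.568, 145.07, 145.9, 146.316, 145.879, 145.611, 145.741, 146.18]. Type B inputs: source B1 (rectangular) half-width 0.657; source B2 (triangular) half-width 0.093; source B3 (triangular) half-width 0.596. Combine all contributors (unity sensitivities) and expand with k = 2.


mean = (145.922 + 142.568 + 145.07 + 145.9 + 146.316 + 145.879 + 145.611 + 145.741 + 146.18) / 9 = 145.4652222
s = sqrt(sum((x - mean)^2)/(n-1)) = 1.1429688
u_A = s / sqrt(n) = 1.1429688 / sqrt(9) = 0.3809896
u_B1 = 0.657 / sqrt(3) = 0.37931913
u_B2 = 0.093 / sqrt(6) = 0.037967091
u_B3 = 0.596 / sqrt(6) = 0.24331598
uc = sqrt(0.3809896^2 + 0.37931913^2 + 0.037967091^2 + 0.24331598^2) = 0.59133767
U = k * uc = 2 * 0.59133767
U = 1.1827

1.1827


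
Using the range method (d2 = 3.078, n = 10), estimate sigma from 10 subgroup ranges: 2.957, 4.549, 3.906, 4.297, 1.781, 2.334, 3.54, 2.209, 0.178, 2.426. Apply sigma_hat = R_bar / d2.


R_bar = (2.957 + 4.549 + 3.906 + 4.297 + 1.781 + 2.334 + 3.54 + 2.209 + 0.178 + 2.426) / 10
R_bar = 28.177 / 10 = 2.8177
sigma_hat = R_bar / d2 = 2.8177 / 3.078 = 0.9154

0.9154


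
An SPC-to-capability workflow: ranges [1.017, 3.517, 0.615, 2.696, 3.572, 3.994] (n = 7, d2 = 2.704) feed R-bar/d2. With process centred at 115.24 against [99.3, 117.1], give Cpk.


R_bar = (1.017 + 3.517 + 0.615 + 2.696 + 3.572 + 3.994) / 6 = 2.5685
sigma = R_bar / d2 = 2.5685 / 2.704 = 0.94988905
Cp = (USL - LSL)/(6*sigma) = (117.1 - 99.3)/(6*0.94988905) = 3.1232
Cpu = (117.1 - 115.24)/(3*0.94988905) = 0.6527
Cpl = (115.24 - 99.3)/(3*0.94988905) = 5.5936
Cpk = min(Cpu, Cpl) = 0.6527

0.6527


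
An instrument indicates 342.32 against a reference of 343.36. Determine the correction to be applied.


Correction = standard - reading
= 343.36 - 342.32
= 1.0400

1.0400


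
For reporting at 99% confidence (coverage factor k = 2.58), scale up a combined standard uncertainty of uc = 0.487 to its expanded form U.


U = k * uc
U = 2.58 * 0.487
U = 1.2565

1.2565


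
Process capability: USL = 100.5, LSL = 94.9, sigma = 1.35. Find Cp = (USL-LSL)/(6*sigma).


Cp = (USL - LSL) / (6 * sigma)
= (100.5 - 94.9) / (6 * 1.35)
= 5.6000 / 8.1000
= 0.6914

0.6914


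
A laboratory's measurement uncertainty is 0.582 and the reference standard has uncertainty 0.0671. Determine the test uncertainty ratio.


TUR = u_lab / u_ref
= 0.582 / 0.0671
= 8.6736

8.6736


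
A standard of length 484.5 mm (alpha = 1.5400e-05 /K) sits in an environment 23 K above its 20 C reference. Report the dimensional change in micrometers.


dL = L * alpha * dT
= 484.5 * 1.5400e-05 * 23
= 0.1716099 mm
dL_um = 0.1716099 * 1000 = 171.6099 um

171.6099


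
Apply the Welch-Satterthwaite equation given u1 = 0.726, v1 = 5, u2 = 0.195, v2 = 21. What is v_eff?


uc = sqrt(u1^2 + u2^2) = sqrt(0.726^2 + 0.195^2) = 0.751732
v_eff = uc^4 / (u1^4/v1 + u2^4/v2)
= 0.751732^4 / (0.726^4/5 + 0.195^4/21)
= 0.31933914 / 0.055630674
v_eff = 5.7403

5.7403


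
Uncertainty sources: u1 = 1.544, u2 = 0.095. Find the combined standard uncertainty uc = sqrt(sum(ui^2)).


uc = sqrt(1.544^2 + 0.095^2)
uc = sqrt(2.392961)
uc = 1.5469

1.5469


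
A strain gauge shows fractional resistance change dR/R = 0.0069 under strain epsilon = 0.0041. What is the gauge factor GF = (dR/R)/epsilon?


GF = (dR/R) / epsilon
= 0.0069 / 0.0041
= 1.6829

1.6829


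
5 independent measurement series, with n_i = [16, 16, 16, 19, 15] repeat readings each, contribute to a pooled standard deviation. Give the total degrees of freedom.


nu = sum_i (n_i - 1)
nu = ((16 - 1) + (16 - 1) + (16 - 1) + (19 - 1) + (15 - 1))
nu = 15 + 15 + 15 + 18 + 14
nu = 77

77


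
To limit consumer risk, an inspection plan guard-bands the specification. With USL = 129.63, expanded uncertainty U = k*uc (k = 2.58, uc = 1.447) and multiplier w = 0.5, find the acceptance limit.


U = k * uc = 2.58 * 1.447 = 3.73326
guard band g = w * U = 0.5 * 3.73326 = 1.86663
AL = USL - g = 129.63 - 1.86663
AL = 127.7634

127.7634


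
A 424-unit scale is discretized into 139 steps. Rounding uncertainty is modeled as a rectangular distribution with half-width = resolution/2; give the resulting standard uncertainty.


resolution = range / divisions
resolution = 424 / 139 = 3.0503597
u_res = resolution / (2*sqrt(3))
u_res = 3.0503597 / 3.4641016
u_res = 0.8806

0.8806


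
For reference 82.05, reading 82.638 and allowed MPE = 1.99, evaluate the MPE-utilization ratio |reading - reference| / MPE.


e = indication - reference = 82.638 - 82.05 = 0.5880
|e| = 0.5880
ratio = |e| / MPE = 0.5880 / 1.99
ratio = 0.2955

0.2955


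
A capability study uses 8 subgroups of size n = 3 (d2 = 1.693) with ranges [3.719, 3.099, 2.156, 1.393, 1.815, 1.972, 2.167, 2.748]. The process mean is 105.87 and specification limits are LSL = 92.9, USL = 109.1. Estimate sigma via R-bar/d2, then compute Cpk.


R_bar = (3.719 + 3.099 + 2.156 + 1.393 + 1.815 + 1.972 + 2.167 + 2.748) / 8 = 2.383625
sigma = R_bar / d2 = 2.383625 / 1.693 = 1.4079297
Cp = (USL - LSL)/(6*sigma) = (109.1 - 92.9)/(6*1.4079297) = 1.9177
Cpu = (109.1 - 105.87)/(3*1.4079297) = 0.7647
Cpl = (105.87 - 92.9)/(3*1.4079297) = 3.0707
Cpk = min(Cpu, Cpl) = 0.7647

0.7647


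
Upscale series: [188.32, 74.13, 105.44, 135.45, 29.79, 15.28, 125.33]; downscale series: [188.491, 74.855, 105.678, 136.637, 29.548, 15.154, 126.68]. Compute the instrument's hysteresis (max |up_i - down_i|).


|188.32 - 188.491| = 0.1710
|74.13 - 74.855| = 0.7250
|105.44 - 105.678| = 0.2380
|135.45 - 136.637| = 1.1870
|29.79 - 29.548| = 0.2420
|15.28 - 15.154| = 0.1260
|125.33 - 126.68| = 1.3500
hysteresis = max(diffs) = 1.3500

1.3500


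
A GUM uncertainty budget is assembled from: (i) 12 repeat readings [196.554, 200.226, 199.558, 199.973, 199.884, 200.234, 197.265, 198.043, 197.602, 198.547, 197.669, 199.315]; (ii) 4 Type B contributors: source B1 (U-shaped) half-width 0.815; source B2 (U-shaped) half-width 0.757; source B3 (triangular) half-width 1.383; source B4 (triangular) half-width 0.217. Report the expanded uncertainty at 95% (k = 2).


mean = (196.554 + 200.226 + 199.558 + 199.973 + 199.884 + 200.234 + 197.265 + 198.043 + 197.602 + 198.547 + 197.669 + 199.315) / 12 = 198.7391667
s = sqrt(sum((x - mean)^2)/(n-1)) = 1.28588
u_A = s / sqrt(n) = 1.28588 / sqrt(12) = 0.37120158
u_B1 = 0.815 / sqrt(2) = 0.57629203
u_B2 = 0.757 / sqrt(2) = 0.53527983
u_B3 = 1.383 / sqrt(6) = 0.56460739
u_B4 = 0.217 / sqrt(6) = 0.088589879
uc = sqrt(0.37120158^2 + 0.57629203^2 + 0.53527983^2 + 0.56460739^2 + 0.088589879^2) = 1.0407004
U = k * uc = 2 * 1.0407004
U = 2.0814

2.0814


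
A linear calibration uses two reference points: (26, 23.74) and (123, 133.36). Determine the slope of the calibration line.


slope = (y2 - y1) / (x2 - x1)
= (133.36 - 23.74) / (123 - 26)
= 109.6200 / 97
= 1.1301

1.1301


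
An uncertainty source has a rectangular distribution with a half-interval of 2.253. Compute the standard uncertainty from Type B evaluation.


u_B = half_width / sqrt(3)
u_B = 2.253 / 1.7320508
u_B = 1.3008

1.3008


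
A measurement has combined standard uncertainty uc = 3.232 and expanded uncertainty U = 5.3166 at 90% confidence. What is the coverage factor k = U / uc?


k = U / uc
k = 5.3166 / 3.232
k = 1.645

1.645


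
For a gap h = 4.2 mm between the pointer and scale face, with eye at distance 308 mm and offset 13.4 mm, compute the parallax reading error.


error = h * offset / d
= 4.2 * 13.4 / 308
= 0.1827

0.1827


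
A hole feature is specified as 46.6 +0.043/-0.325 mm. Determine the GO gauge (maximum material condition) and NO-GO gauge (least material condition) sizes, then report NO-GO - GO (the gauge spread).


GO = nominal - lower_tol (smallest hole = maximum material condition)
GO = 46.6 - 0.325 = 46.275
NO-GO = nominal + upper_tol (largest hole = least material condition)
NO-GO = 46.6 + 0.043 = 46.643
spread = NO-GO - GO = 46.643 - 46.275 = 0.3680

0.3680


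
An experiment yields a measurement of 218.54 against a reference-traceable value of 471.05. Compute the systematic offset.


Systematic error = measured - true
= 218.54 - 471.05
= -252.5100

-252.5100


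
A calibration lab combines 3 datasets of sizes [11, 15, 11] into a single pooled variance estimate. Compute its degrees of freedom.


nu = sum_i (n_i - 1)
nu = ((11 - 1) + (15 - 1) + (11 - 1))
nu = 10 + 14 + 10
nu = 34

34


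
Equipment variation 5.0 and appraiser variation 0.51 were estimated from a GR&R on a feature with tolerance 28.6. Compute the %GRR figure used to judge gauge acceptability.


GRR = sqrt(EV^2 + AV^2) = sqrt(5.0^2 + 0.51^2) = 5.0259427
%GRR = GRR / tol * 100 = 5.0259427 / 28.6 * 100
%GRR = 17.5732

17.5732


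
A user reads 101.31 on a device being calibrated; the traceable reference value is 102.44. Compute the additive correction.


Correction = standard - reading
= 102.44 - 101.31
= 1.1300

1.1300


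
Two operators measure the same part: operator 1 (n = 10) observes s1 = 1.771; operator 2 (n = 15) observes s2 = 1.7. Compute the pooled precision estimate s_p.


s_p = sqrt(((n1-1)*s1^2 + (n2-1)*s2^2) / (n1+n2-2))
numerator = (10-1)*1.771^2 + (15-1)*1.7^2 = 28.227969 + 40.46 = 68.687969
denominator = 10 + 15 - 2 = 23
s_p^2 = 68.687969 / 23 = 2.9864334
s_p = sqrt(2.9864334) = 1.7281

1.7281


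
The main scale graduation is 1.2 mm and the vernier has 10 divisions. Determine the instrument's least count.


LC = MSD / n_div
= 1.2 / 10
= 0.1200

0.1200


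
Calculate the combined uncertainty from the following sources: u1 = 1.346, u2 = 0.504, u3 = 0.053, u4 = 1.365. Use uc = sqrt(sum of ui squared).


uc = sqrt(1.346^2 + 0.504^2 + 0.053^2 + 1.365^2)
uc = sqrt(3.931766)
uc = 1.9829

1.9829


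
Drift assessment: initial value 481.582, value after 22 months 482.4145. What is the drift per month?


rate = (v2 - v1) / months
= (482.4145 - 481.582) / 22
= 0.8325 / 22
= 0.0378

0.0378


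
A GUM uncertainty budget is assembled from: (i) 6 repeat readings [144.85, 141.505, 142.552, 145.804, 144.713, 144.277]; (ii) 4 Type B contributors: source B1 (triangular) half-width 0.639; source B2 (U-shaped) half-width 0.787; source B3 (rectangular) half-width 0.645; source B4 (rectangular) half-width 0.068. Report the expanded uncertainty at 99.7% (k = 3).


mean = (144.85 + 141.505 + 142.552 + 145.804 + 144.713 + 144.277) / 6 = 143.9501667
s = sqrt(sum((x - mean)^2)/(n-1)) = 1.6042969
u_A = s / sqrt(n) = 1.6042969 / sqrt(6) = 0.65495147
u_B1 = 0.639 / sqrt(6) = 0.26087066
u_B2 = 0.787 / sqrt(2) = 0.55649304
u_B3 = 0.645 / sqrt(3) = 0.37239092
u_B4 = 0.068 / sqrt(3) = 0.039259818
uc = sqrt(0.65495147^2 + 0.26087066^2 + 0.55649304^2 + 0.37239092^2 + 0.039259818^2) = 0.97309597
U = k * uc = 3 * 0.97309597
U = 2.9193

2.9193


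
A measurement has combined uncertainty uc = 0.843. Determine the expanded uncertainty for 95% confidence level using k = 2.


U = k * uc
U = 2 * 0.843
U = 1.6860

1.6860


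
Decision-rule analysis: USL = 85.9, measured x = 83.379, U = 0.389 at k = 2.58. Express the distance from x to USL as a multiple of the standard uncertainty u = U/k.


u = U / k = 0.389 / 2.58 = 0.15077519
margin = |USL - x| = |85.9 - 83.379| = 2.521
z = margin / u = 2.521 / 0.15077519
z = 16.7203

16.7203


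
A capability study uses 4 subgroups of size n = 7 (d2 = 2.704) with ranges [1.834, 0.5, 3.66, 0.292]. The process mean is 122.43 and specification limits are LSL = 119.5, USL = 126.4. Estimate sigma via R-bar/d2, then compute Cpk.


R_bar = (1.834 + 0.5 + 3.66 + 0.292) / 4 = 1.5715
sigma = R_bar / d2 = 1.5715 / 2.704 = 0.58117604
Cp = (USL - LSL)/(6*sigma) = (126.4 - 119.5)/(6*0.58117604) = 1.9787
Cpu = (126.4 - 122.43)/(3*0.58117604) = 2.2770
Cpl = (122.43 - 119.5)/(3*0.58117604) = 1.6805
Cpk = min(Cpu, Cpl) = 1.6805

1.6805


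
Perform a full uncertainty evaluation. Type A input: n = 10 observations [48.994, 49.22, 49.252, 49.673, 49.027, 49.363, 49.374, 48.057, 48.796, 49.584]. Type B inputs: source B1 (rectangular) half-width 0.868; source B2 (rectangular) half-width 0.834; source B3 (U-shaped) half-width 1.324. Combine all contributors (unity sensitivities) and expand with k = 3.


mean = (48.994 + 49.22 + 49.252 + 49.673 + 49.027 + 49.363 + 49.374 + 48.057 + 48.796 + 49.584) / 10 = 49.134
s = sqrt(sum((x - mean)^2)/(n-1)) = 0.46303396
u_A = s / sqrt(n) = 0.46303396 / sqrt(10) = 0.14642419
u_B1 = 0.868 / sqrt(3) = 0.50114003
u_B2 = 0.834 / sqrt(3) = 0.48151012
u_B3 = 1.324 / sqrt(2) = 0.93620938
uc = sqrt(0.14642419^2 + 0.50114003^2 + 0.48151012^2 + 0.93620938^2) = 1.1751261
U = k * uc = 3 * 1.1751261
U = 3.5254

3.5254


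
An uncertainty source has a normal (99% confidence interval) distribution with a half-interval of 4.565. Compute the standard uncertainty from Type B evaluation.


u_B = half_width / 2.576
u_B = 4.565 / 2.576
u_B = 1.7721

1.7721


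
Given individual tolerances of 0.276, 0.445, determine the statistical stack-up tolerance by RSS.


RSS = sqrt(0.276^2 + 0.445^2)
= sqrt(0.274201)
= 0.5236

0.5236


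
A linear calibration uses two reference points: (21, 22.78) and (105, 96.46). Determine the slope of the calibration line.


slope = (y2 - y1) / (x2 - x1)
= (96.46 - 22.78) / (105 - 21)
= 73.6800 / 84
= 0.8771

0.8771


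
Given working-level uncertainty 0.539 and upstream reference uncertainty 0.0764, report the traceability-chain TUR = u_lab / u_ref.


TUR = u_lab / u_ref
= 0.539 / 0.0764
= 7.0550

7.0550


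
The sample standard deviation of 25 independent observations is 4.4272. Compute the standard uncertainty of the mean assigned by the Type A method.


u_A = s / sqrt(n)
u_A = 4.4272 / sqrt(25)
u_A = 4.4272 / 5
u_A = 0.8854

0.8854


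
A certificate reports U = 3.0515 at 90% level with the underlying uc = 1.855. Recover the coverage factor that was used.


k = U / uc
k = 3.0515 / 1.855
k = 1.645

1.645


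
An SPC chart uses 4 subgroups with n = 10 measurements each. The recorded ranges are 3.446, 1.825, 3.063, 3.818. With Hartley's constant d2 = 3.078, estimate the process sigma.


R_bar = (3.446 + 1.825 + 3.063 + 3.818) / 4
R_bar = 12.152 / 4 = 3.038
sigma_hat = R_bar / d2 = 3.038 / 3.078 = 0.9870

0.9870


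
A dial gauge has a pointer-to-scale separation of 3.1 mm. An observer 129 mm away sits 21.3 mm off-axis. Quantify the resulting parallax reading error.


error = h * offset / d
= 3.1 * 21.3 / 129
= 0.5119

0.5119


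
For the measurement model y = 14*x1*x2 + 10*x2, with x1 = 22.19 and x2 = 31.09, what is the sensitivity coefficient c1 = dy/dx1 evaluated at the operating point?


y = 14*x1*x2 + 10*x2
dy/dx1 = 14*x2
Evaluate at x2 = 31.09: c1 = 14 * 31.09
c1 = 435.2600

435.2600


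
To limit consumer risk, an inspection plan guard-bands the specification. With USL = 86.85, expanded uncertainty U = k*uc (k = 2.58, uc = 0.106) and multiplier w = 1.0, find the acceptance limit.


U = k * uc = 2.58 * 0.106 = 0.27348
guard band g = w * U = 1.0 * 0.27348 = 0.27348
AL = USL - g = 86.85 - 0.27348
AL = 86.5765

86.5765


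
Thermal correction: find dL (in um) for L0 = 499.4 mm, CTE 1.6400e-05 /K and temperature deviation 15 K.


dL = L * alpha * dT
= 499.4 * 1.6400e-05 * 15
= 0.1228524 mm
dL_um = 0.1228524 * 1000 = 122.8524 um

122.8524


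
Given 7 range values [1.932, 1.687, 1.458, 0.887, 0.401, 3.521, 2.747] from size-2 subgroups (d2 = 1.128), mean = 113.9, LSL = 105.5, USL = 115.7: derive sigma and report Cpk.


R_bar = (1.932 + 1.687 + 1.458 + 0.887 + 0.401 + 3.521 + 2.747) / 7 = 1.8047143
sigma = R_bar / d2 = 1.8047143 / 1.128 = 1.599924
Cp = (USL - LSL)/(6*sigma) = (115.7 - 105.5)/(6*1.599924) = 1.0626
Cpu = (115.7 - 113.9)/(3*1.599924) = 0.3750
Cpl = (113.9 - 105.5)/(3*1.599924) = 1.7501
Cpk = min(Cpu, Cpl) = 0.3750

0.3750


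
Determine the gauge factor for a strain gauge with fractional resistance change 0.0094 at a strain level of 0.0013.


GF = (dR/R) / epsilon
= 0.0094 / 0.0013
= 7.2308

7.2308


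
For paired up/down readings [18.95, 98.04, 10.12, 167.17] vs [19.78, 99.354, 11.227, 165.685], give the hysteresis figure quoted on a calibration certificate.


|18.95 - 19.78| = 0.8300
|98.04 - 99.354| = 1.3140
|10.12 - 11.227| = 1.1070
|167.17 - 165.685| = 1.4850
hysteresis = max(diffs) = 1.4850

1.4850


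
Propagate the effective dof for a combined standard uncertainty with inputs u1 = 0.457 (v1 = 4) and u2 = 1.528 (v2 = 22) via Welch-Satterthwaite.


uc = sqrt(u1^2 + u2^2) = sqrt(0.457^2 + 1.528^2) = 1.5948771
v_eff = uc^4 / (u1^4/v1 + u2^4/v2)
= 1.5948771^4 / (0.457^4/4 + 1.528^4/22)
= 6.4700687 / 0.25868704
v_eff = 25.0112

25.0112


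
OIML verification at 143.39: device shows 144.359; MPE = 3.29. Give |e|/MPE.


e = indication - reference = 144.359 - 143.39 = 0.9690
|e| = 0.9690
ratio = |e| / MPE = 0.9690 / 3.29
ratio = 0.2945

0.2945


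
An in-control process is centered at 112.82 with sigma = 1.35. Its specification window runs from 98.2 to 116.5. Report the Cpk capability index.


Cpu = (USL - mean) / (3*sigma) = (116.5 - 112.82) / (3*1.35) = 0.9086
Cpl = (mean - LSL) / (3*sigma) = (112.82 - 98.2) / (3*1.35) = 3.6099
Cpk = min(Cpu, Cpl) = 0.9086

0.9086


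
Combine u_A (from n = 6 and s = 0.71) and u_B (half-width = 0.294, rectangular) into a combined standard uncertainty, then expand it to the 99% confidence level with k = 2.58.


u_A = s / sqrt(n) = 0.71 / sqrt(6) = 0.28985629
u_B = half_width / sqrt(3) = 0.294 / sqrt(3) = 0.16974098
uc = sqrt(u_A^2 + u_B^2) = sqrt(0.28985629^2 + 0.16974098^2) = 0.33589979
U = k * uc = 2.58 * 0.33589979
U = 0.8666

0.8666


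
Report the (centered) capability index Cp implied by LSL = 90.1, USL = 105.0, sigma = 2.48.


Cp = (USL - LSL) / (6 * sigma)
= (105.0 - 90.1) / (6 * 2.48)
= 14.9000 / 14.8800
= 1.0013

1.0013


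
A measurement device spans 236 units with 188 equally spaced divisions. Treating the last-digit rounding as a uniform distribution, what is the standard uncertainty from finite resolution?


resolution = range / divisions
resolution = 236 / 188 = 1.2553191
u_res = resolution / (2*sqrt(3))
u_res = 1.2553191 / 3.4641016
u_res = 0.3624

0.3624


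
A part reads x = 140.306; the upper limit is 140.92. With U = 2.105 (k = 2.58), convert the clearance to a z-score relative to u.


u = U / k = 2.105 / 2.58 = 0.81589147
margin = |USL - x| = |140.92 - 140.306| = 0.614
z = margin / u = 0.614 / 0.81589147
z = 0.7526

0.7526


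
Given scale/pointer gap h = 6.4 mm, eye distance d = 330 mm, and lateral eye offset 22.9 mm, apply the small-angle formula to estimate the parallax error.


error = h * offset / d
= 6.4 * 22.9 / 330
= 0.4441

0.4441


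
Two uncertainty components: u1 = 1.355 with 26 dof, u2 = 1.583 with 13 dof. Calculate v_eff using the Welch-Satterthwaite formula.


uc = sqrt(u1^2 + u2^2) = sqrt(1.355^2 + 1.583^2) = 2.083726
v_eff = uc^4 / (u1^4/v1 + u2^4/v2)
= 2.083726^4 / (1.355^4/26 + 1.583^4/13)
= 18.852218 / 0.61269028
v_eff = 30.7696

30.7696


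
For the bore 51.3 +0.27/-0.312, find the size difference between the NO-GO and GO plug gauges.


GO = nominal - lower_tol (smallest hole = maximum material condition)
GO = 51.3 - 0.312 = 50.988
NO-GO = nominal + upper_tol (largest hole = least material condition)
NO-GO = 51.3 + 0.27 = 51.57
spread = NO-GO - GO = 51.57 - 50.988 = 0.5820

0.5820


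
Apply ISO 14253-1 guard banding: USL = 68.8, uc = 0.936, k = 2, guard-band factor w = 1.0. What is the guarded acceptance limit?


U = k * uc = 2 * 0.936 = 1.872
guard band g = w * U = 1.0 * 1.872 = 1.872
AL = USL - g = 68.8 - 1.872
AL = 66.9280

66.9280


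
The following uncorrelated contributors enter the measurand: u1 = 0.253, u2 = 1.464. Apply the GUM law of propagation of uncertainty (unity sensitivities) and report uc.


uc = sqrt(0.253^2 + 1.464^2)
uc = sqrt(2.207305)
uc = 1.4857

1.4857


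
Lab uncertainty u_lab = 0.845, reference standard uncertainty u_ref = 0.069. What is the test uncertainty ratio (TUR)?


TUR = u_lab / u_ref
= 0.845 / 0.069
= 12.2464

12.2464


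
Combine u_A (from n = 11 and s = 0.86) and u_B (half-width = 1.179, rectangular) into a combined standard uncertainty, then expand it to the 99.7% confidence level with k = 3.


u_A = s / sqrt(n) = 0.86 / sqrt(11) = 0.25929976
u_B = half_width / sqrt(3) = 1.179 / sqrt(3) = 0.68069597
uc = sqrt(u_A^2 + u_B^2) = sqrt(0.25929976^2 + 0.68069597^2) = 0.72841154
U = k * uc = 3 * 0.72841154
U = 2.1852

2.1852


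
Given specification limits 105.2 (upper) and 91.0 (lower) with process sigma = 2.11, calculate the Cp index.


Cp = (USL - LSL) / (6 * sigma)
= (105.2 - 91.0) / (6 * 2.11)
= 14.2000 / 12.6600
= 1.1216

1.1216


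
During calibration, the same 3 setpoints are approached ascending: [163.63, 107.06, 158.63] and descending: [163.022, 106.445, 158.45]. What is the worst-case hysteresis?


|163.63 - 163.022| = 0.6080
|107.06 - 106.445| = 0.6150
|158.63 - 158.45| = 0.1800
hysteresis = max(diffs) = 0.6150

0.6150


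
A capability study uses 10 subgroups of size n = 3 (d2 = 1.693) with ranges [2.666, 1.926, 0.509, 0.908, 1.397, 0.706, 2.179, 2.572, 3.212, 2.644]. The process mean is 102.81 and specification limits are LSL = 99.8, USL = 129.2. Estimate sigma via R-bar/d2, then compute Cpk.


R_bar = (2.666 + 1.926 + 0.509 + 0.908 + 1.397 + 0.706 + 2.179 + 2.572 + 3.212 + 2.644) / 10 = 1.8719
sigma = R_bar / d2 = 1.8719 / 1.693 = 1.1056704
Cp = (USL - LSL)/(6*sigma) = (129.2 - 99.8)/(6*1.1056704) = 4.4317
Cpu = (129.2 - 102.81)/(3*1.1056704) = 7.9560
Cpl = (102.81 - 99.8)/(3*1.1056704) = 0.9074
Cpk = min(Cpu, Cpl) = 0.9074

0.9074


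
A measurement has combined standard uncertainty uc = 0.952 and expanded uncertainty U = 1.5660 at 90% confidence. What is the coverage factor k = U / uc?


k = U / uc
k = 1.5660 / 0.952
k = 1.645

1.645


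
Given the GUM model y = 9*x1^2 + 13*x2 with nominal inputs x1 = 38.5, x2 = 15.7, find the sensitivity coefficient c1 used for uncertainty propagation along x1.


y = 9*x1^2 + 13*x2
dy/dx1 = 2*9*x1
Evaluate at x1 = 38.5: c1 = 18 * 38.5
c1 = 693.0000

693.0000


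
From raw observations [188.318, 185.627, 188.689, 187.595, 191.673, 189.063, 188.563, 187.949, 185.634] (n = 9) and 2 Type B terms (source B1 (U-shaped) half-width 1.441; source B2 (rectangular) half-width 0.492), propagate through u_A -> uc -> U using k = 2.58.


mean = (188.318 + 185.627 + 188.689 + 187.595 + 191.673 + 189.063 + 188.563 + 187.949 + 185.634) / 9 = 188.1234444
s = sqrt(sum((x - mean)^2)/(n-1)) = 1.8293536
u_A = s / sqrt(n) = 1.8293536 / sqrt(9) = 0.60978453
u_B1 = 1.441 / sqrt(2) = 1.0189409
u_B2 = 0.492 / sqrt(3) = 0.28405633
uc = sqrt(0.60978453^2 + 1.0189409^2 + 0.28405633^2) = 1.2209692
U = k * uc = 2.58 * 1.2209692
U = 3.1501

3.1501


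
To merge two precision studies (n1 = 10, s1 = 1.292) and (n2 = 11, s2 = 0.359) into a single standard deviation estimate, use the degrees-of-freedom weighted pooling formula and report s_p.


s_p = sqrt(((n1-1)*s1^2 + (n2-1)*s2^2) / (n1+n2-2))
numerator = (10-1)*1.292^2 + (11-1)*0.359^2 = 15.023376 + 1.28881 = 16.312186
denominator = 10 + 11 - 2 = 19
s_p^2 = 16.312186 / 19 = 0.85853611
s_p = sqrt(0.85853611) = 0.9266

0.9266


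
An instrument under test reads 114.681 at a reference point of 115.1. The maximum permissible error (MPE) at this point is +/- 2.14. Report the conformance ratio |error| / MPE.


e = indication - reference = 114.681 - 115.1 = -0.4190
|e| = 0.4190
ratio = |e| / MPE = 0.4190 / 2.14
ratio = 0.1958

0.1958


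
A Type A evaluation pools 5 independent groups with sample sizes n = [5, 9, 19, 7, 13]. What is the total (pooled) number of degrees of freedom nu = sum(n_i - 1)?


nu = sum_i (n_i - 1)
nu = ((5 - 1) + (9 - 1) + (19 - 1) + (7 - 1) + (13 - 1))
nu = 4 + 8 + 18 + 6 + 12
nu = 48

48


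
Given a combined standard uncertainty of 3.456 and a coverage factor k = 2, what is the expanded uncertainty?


U = k * uc
U = 2 * 3.456
U = 6.9120

6.9120


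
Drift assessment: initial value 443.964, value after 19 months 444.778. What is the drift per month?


rate = (v2 - v1) / months
= (444.778 - 443.964) / 19
= 0.8140 / 19
= 0.0428

0.0428


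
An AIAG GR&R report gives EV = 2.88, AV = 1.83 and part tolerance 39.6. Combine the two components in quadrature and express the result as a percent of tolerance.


GRR = sqrt(EV^2 + AV^2) = sqrt(2.88^2 + 1.83^2) = 3.412228
%GRR = GRR / tol * 100 = 3.412228 / 39.6 * 100
%GRR = 8.6167

8.6167


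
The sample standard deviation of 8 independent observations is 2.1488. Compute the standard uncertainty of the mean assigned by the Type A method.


u_A = s / sqrt(n)
u_A = 2.1488 / sqrt(8)
u_A = 2.1488 / 2.8284271
u_A = 0.7597

0.7597


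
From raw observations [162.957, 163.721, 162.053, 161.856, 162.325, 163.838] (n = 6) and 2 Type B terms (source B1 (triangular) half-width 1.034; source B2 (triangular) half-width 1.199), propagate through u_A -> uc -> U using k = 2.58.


mean = (162.957 + 163.721 + 162.053 + 161.856 + 162.325 + 163.838) / 6 = 162.7916667
s = sqrt(sum((x - mean)^2)/(n-1)) = 0.8514326
u_A = s / sqrt(n) = 0.8514326 / sqrt(6) = 0.3475959
u_B1 = 1.034 / sqrt(6) = 0.42212873
u_B2 = 1.199 / sqrt(6) = 0.4894897
uc = sqrt(0.3475959^2 + 0.42212873^2 + 0.4894897^2) = 0.73390445
U = k * uc = 2.58 * 0.73390445
U = 1.8935

1.8935


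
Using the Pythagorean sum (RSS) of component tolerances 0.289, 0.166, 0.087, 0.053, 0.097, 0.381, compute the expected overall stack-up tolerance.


RSS = sqrt(0.289^2 + 0.166^2 + 0.087^2 + 0.053^2 + 0.097^2 + 0.381^2)
= sqrt(0.276025)
= 0.5254

0.5254


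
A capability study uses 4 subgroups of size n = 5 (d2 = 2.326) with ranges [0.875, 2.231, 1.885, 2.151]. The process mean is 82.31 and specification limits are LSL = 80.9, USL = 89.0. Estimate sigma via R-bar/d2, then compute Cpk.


R_bar = (0.875 + 2.231 + 1.885 + 2.151) / 4 = 1.7855
sigma = R_bar / d2 = 1.7855 / 2.326 = 0.76762683
Cp = (USL - LSL)/(6*sigma) = (89.0 - 80.9)/(6*0.76762683) = 1.7587
Cpu = (89.0 - 82.31)/(3*0.76762683) = 2.9051
Cpl = (82.31 - 80.9)/(3*0.76762683) = 0.6123
Cpk = min(Cpu, Cpl) = 0.6123

0.6123


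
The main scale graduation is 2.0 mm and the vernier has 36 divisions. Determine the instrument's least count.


LC = MSD / n_div
= 2.0 / 36
= 0.0556

0.0556


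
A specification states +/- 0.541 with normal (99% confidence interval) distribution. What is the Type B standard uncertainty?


u_B = half_width / 2.576
u_B = 0.541 / 2.576
u_B = 0.2100

0.2100


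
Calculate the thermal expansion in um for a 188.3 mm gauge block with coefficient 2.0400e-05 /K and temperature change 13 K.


dL = L * alpha * dT
= 188.3 * 2.0400e-05 * 13
= 0.0499372 mm
dL_um = 0.0499372 * 1000 = 49.9372 um

49.9372


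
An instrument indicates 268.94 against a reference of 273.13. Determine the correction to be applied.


Correction = standard - reading
= 273.13 - 268.94
= 4.1900

4.1900


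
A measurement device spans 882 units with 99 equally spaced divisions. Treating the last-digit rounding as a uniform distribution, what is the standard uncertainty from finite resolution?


resolution = range / divisions
resolution = 882 / 99 = 8.9090909
u_res = resolution / (2*sqrt(3))
u_res = 8.9090909 / 3.4641016
u_res = 2.5718

2.5718


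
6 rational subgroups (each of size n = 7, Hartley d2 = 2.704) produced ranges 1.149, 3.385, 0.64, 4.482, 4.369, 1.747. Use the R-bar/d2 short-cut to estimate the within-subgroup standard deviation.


R_bar = (1.149 + 3.385 + 0.64 + 4.482 + 4.369 + 1.747) / 6
R_bar = 15.772 / 6 = 2.6286667
sigma_hat = R_bar / d2 = 2.6286667 / 2.704 = 0.9721

0.9721


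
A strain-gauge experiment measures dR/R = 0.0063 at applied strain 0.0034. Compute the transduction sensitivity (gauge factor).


GF = (dR/R) / epsilon
= 0.0063 / 0.0034
= 1.8529

1.8529


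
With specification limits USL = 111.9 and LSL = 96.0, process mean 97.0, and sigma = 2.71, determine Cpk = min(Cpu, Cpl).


Cpu = (USL - mean) / (3*sigma) = (111.9 - 97.0) / (3*2.71) = 1.8327
Cpl = (mean - LSL) / (3*sigma) = (97.0 - 96.0) / (3*2.71) = 0.1230
Cpk = min(Cpu, Cpl) = 0.1230

0.1230


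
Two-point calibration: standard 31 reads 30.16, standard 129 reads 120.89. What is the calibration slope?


slope = (y2 - y1) / (x2 - x1)
= (120.89 - 30.16) / (129 - 31)
= 90.7300 / 98
= 0.9258

0.9258


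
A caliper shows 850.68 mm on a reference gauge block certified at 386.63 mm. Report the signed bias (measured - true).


Systematic error = measured - true
= 850.68 - 386.63
= 464.0500

464.0500


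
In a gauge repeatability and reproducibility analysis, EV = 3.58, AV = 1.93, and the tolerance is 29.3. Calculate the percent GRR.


GRR = sqrt(EV^2 + AV^2) = sqrt(3.58^2 + 1.93^2) = 4.0670997
%GRR = GRR / tol * 100 = 4.0670997 / 29.3 * 100
%GRR = 13.8809

13.8809


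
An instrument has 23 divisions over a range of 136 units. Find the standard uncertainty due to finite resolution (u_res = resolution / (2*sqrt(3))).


resolution = range / divisions
resolution = 136 / 23 = 5.9130435
u_res = resolution / (2*sqrt(3))
u_res = 5.9130435 / 3.4641016
u_res = 1.7069

1.7069


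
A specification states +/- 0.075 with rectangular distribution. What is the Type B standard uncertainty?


u_B = half_width / sqrt(3)
u_B = 0.075 / 1.7320508
u_B = 0.0433

0.0433


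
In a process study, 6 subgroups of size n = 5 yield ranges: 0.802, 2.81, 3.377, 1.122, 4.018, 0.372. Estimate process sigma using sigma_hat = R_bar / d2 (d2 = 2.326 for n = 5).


R_bar = (0.802 + 2.81 + 3.377 + 1.122 + 4.018 + 0.372) / 6
R_bar = 12.501 / 6 = 2.0835
sigma_hat = R_bar / d2 = 2.0835 / 2.326 = 0.8957

0.8957


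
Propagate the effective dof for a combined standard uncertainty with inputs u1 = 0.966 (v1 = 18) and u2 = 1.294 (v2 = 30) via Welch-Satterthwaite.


uc = sqrt(u1^2 + u2^2) = sqrt(0.966^2 + 1.294^2) = 1.614804
v_eff = uc^4 / (u1^4/v1 + u2^4/v2)
= 1.614804^4 / (0.966^4/18 + 1.294^4/30)
= 6.7995358 / 0.14183454
v_eff = 47.9399

47.9399


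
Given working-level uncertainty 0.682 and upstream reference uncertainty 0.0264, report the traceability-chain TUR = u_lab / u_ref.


TUR = u_lab / u_ref
= 0.682 / 0.0264
= 25.8333

25.8333


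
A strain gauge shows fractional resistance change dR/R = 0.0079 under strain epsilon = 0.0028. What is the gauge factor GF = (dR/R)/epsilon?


GF = (dR/R) / epsilon
= 0.0079 / 0.0028
= 2.8214

2.8214


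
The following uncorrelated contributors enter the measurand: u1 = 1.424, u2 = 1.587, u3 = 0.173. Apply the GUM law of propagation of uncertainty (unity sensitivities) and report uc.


uc = sqrt(1.424^2 + 1.587^2 + 0.173^2)
uc = sqrt(4.576274)
uc = 2.1392

2.1392
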